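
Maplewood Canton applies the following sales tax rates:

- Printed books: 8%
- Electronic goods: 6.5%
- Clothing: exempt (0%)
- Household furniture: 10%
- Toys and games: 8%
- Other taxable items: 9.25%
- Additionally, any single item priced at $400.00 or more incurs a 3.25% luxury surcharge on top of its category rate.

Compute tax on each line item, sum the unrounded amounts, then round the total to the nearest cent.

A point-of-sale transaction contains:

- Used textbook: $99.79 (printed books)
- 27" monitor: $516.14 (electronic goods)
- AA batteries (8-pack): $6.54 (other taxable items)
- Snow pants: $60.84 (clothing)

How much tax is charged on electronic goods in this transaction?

27" monitor $516.14: electronic goods → 6.5% + 3.25% surcharge = 9.75% → $50.32365
Tax on electronic goods: unrounded sum = $50.32365 → $50.32

$50.32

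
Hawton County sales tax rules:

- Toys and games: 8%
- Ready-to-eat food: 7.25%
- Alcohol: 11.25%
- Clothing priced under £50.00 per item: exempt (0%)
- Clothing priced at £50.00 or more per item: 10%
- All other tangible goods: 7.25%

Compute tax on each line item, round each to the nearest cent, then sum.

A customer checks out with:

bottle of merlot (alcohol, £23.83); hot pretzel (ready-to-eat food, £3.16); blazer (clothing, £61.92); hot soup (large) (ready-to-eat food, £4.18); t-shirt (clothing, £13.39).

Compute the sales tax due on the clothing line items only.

£6.19

Blazer £61.92: clothing, £50.00 or more → 10% → £6.19
T-shirt £13.39: clothing, under £50.00 → 0% → £0.00
Tax on clothing = £6.19 + £0.00 = £6.19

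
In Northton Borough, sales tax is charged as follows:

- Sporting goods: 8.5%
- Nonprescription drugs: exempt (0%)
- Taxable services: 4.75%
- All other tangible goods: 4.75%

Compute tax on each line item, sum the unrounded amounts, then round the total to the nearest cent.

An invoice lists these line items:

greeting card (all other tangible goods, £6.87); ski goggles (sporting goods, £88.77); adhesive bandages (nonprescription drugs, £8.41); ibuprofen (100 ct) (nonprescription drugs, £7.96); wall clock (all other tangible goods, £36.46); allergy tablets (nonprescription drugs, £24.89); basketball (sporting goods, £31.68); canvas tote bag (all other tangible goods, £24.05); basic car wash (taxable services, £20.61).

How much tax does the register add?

Greeting card £6.87: all other tangible goods → 4.75% → £0.326325
Ski goggles £88.77: sporting goods → 8.5% → £7.54545
Adhesive bandages £8.41: nonprescription drugs → 0% → £0.00
Ibuprofen (100 ct) £7.96: nonprescription drugs → 0% → £0.00
Wall clock £36.46: all other tangible goods → 4.75% → £1.73185
Allergy tablets £24.89: nonprescription drugs → 0% → £0.00
Basketball £31.68: sporting goods → 8.5% → £2.6928
Canvas tote bag £24.05: all other tangible goods → 4.75% → £1.142375
Basic car wash £20.61: taxable services → 4.75% → £0.978975
Unrounded tax sum = £14.417775 → £14.42

£14.42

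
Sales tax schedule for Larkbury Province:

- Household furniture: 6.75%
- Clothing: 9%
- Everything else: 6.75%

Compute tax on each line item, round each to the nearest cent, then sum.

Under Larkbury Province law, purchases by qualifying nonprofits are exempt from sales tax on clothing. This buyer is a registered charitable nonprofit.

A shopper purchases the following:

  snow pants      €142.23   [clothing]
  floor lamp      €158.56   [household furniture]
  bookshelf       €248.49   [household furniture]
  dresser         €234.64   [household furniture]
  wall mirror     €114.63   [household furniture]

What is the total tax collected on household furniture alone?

€51.05

Floor lamp €158.56: household furniture → 6.75% → €10.70
Bookshelf €248.49: household furniture → 6.75% → €16.77
Dresser €234.64: household furniture → 6.75% → €15.84
Wall mirror €114.63: household furniture → 6.75% → €7.74
Tax on household furniture = €10.70 + €16.77 + €15.84 + €7.74 = €51.05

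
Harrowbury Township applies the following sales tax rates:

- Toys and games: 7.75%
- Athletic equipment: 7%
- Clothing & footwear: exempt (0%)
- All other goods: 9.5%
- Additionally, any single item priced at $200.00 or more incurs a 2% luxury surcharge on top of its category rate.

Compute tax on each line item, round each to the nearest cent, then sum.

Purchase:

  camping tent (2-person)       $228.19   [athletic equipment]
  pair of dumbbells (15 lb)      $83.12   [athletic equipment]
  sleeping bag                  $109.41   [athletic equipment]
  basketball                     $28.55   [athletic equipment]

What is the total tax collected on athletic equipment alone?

Camping tent (2-person) $228.19: athletic equipment → 7% + 2% surcharge = 9% → $20.54
Pair of dumbbells (15 lb) $83.12: athletic equipment → 7% → $5.82
Sleeping bag $109.41: athletic equipment → 7% → $7.66
Basketball $28.55: athletic equipment → 7% → $2.00
Tax on athletic equipment = $20.54 + $5.82 + $7.66 + $2.00 = $36.02

$36.02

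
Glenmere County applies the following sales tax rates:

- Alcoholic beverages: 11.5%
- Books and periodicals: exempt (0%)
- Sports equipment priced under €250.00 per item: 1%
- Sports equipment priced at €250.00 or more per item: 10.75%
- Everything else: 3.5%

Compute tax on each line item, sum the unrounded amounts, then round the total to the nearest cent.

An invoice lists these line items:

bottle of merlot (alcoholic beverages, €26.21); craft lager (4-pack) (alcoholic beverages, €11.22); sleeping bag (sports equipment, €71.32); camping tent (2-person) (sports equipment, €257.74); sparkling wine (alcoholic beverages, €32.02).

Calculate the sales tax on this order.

€36.41

Bottle of merlot €26.21: alcoholic beverages → 11.5% → €3.01415
Craft lager (4-pack) €11.22: alcoholic beverages → 11.5% → €1.2903
Sleeping bag €71.32: sports equipment, under €250.00 → 1% → €0.7132
Camping tent (2-person) €257.74: sports equipment, €250.00 or more → 10.75% → €27.70705
Sparkling wine €32.02: alcoholic beverages → 11.5% → €3.6823
Unrounded tax sum = €36.407 → €36.41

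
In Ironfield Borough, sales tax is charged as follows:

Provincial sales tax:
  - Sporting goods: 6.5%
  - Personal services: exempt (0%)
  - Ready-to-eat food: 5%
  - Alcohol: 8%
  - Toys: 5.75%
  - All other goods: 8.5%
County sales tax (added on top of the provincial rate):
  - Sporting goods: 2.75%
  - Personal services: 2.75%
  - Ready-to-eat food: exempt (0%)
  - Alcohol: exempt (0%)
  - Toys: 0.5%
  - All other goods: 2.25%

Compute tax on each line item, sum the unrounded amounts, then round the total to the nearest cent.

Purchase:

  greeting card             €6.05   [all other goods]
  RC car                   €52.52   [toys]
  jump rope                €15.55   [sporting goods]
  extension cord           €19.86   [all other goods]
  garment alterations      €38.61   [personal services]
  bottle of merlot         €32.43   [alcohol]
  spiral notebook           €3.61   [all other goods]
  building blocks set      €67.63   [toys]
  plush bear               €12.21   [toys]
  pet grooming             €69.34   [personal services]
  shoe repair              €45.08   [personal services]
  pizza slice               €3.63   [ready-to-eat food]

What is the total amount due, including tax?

€386.39

Greeting card €6.05: all other goods → 8.5% + 2.25% county = 10.75% → €0.650375
RC car €52.52: toys → 5.75% + 0.5% county = 6.25% → €3.2825
Jump rope €15.55: sporting goods → 6.5% + 2.75% county = 9.25% → €1.438375
Extension cord €19.86: all other goods → 8.5% + 2.25% county = 10.75% → €2.13495
Garment alterations €38.61: personal services → 0% + 2.75% county = 2.75% → €1.061775
Bottle of merlot €32.43: alcohol → 8% + 0% county = 8% → €2.5944
Spiral notebook €3.61: all other goods → 8.5% + 2.25% county = 10.75% → €0.388075
Building blocks set €67.63: toys → 5.75% + 0.5% county = 6.25% → €4.226875
Plush bear €12.21: toys → 5.75% + 0.5% county = 6.25% → €0.763125
Pet grooming €69.34: personal services → 0% + 2.75% county = 2.75% → €1.90685
Shoe repair €45.08: personal services → 0% + 2.75% county = 2.75% → €1.2397
Pizza slice €3.63: ready-to-eat food → 5% + 0% county = 5% → €0.1815
Subtotal = €366.52; unrounded tax = €19.8685 → €19.87; total due = €386.39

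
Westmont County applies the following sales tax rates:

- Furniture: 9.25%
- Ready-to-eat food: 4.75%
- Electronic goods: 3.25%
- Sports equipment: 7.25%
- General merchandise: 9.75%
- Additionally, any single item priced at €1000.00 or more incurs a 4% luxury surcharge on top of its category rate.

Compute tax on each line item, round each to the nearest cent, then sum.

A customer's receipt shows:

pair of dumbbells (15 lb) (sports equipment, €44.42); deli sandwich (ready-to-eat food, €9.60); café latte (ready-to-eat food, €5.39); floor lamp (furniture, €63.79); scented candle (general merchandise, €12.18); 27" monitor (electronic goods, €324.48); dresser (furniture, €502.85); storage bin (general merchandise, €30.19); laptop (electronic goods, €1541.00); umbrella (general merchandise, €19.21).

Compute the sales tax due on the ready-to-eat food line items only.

€0.72

Deli sandwich €9.60: ready-to-eat food → 4.75% → €0.46
Café latte €5.39: ready-to-eat food → 4.75% → €0.26
Tax on ready-to-eat food = €0.46 + €0.26 = €0.72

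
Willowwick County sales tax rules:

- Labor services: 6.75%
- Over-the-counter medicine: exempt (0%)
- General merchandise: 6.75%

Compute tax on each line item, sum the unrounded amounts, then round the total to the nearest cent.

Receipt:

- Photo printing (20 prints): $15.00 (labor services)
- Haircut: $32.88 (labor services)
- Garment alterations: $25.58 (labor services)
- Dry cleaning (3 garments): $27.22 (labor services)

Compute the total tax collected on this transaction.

Photo printing (20 prints) $15.00: labor services → 6.75% → $1.0125
Haircut $32.88: labor services → 6.75% → $2.2194
Garment alterations $25.58: labor services → 6.75% → $1.72665
Dry cleaning (3 garments) $27.22: labor services → 6.75% → $1.83735
Unrounded tax sum = $6.7959 → $6.80

$6.80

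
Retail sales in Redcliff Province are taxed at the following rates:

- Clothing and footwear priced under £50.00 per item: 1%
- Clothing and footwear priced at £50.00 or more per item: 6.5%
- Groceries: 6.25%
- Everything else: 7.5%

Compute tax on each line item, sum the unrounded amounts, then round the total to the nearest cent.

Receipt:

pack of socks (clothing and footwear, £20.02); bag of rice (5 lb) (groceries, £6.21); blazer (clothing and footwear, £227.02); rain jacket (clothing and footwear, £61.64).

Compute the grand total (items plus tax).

£334.24

Pack of socks £20.02: clothing and footwear, under £50.00 → 1% → £0.2002
Bag of rice (5 lb) £6.21: groceries → 6.25% → £0.388125
Blazer £227.02: clothing and footwear, £50.00 or more → 6.5% → £14.7563
Rain jacket £61.64: clothing and footwear, £50.00 or more → 6.5% → £4.0066
Subtotal = £314.89; unrounded tax = £19.351225 → £19.35; total due = £334.24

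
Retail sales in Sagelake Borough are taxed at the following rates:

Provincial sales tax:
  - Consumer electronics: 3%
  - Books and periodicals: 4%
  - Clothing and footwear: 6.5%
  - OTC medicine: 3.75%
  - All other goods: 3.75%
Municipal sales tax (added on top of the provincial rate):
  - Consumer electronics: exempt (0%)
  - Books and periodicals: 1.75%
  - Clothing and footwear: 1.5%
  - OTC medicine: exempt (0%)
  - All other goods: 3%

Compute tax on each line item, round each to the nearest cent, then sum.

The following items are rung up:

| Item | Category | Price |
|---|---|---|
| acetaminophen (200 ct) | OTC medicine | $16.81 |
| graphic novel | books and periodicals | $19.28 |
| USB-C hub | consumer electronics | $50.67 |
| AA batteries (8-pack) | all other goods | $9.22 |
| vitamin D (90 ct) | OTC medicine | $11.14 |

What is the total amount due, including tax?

$111.42

Acetaminophen (200 ct) $16.81: OTC medicine → 3.75% + 0% municipal = 3.75% → $0.63
Graphic novel $19.28: books and periodicals → 4% + 1.75% municipal = 5.75% → $1.11
USB-C hub $50.67: consumer electronics → 3% + 0% municipal = 3% → $1.52
AA batteries (8-pack) $9.22: all other goods → 3.75% + 3% municipal = 6.75% → $0.62
Vitamin D (90 ct) $11.14: OTC medicine → 3.75% + 0% municipal = 3.75% → $0.42
Subtotal = $107.12; tax = $4.30; total due = $111.42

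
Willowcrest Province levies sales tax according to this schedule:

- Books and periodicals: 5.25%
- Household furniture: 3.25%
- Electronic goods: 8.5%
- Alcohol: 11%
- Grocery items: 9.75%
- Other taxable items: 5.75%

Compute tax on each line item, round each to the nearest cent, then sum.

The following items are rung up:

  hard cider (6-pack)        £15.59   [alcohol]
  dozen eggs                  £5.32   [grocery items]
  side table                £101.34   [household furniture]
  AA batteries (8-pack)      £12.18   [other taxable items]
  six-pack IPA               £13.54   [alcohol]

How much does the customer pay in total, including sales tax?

Hard cider (6-pack) £15.59: alcohol → 11% → £1.71
Dozen eggs £5.32: grocery items → 9.75% → £0.52
Side table £101.34: household furniture → 3.25% → £3.29
AA batteries (8-pack) £12.18: other taxable items → 5.75% → £0.70
Six-pack IPA £13.54: alcohol → 11% → £1.49
Subtotal = £147.97; tax = £7.71; total due = £155.68

£155.68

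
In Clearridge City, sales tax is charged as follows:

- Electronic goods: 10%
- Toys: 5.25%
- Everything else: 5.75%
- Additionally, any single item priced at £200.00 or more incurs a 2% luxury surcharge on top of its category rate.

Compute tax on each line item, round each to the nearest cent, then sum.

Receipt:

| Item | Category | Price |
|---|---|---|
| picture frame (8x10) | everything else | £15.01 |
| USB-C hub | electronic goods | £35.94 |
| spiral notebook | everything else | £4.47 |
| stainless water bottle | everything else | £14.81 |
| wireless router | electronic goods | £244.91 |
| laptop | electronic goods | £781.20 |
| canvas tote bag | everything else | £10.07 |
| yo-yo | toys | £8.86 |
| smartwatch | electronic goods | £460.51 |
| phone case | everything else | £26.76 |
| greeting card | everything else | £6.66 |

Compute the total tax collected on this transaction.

£186.92

Picture frame (8x10) £15.01: everything else → 5.75% → £0.86
USB-C hub £35.94: electronic goods → 10% → £3.59
Spiral notebook £4.47: everything else → 5.75% → £0.26
Stainless water bottle £14.81: everything else → 5.75% → £0.85
Wireless router £244.91: electronic goods → 10% + 2% surcharge = 12% → £29.39
Laptop £781.20: electronic goods → 10% + 2% surcharge = 12% → £93.74
Canvas tote bag £10.07: everything else → 5.75% → £0.58
Yo-yo £8.86: toys → 5.25% → £0.47
Smartwatch £460.51: electronic goods → 10% + 2% surcharge = 12% → £55.26
Phone case £26.76: everything else → 5.75% → £1.54
Greeting card £6.66: everything else → 5.75% → £0.38
Total tax = £0.86 + £3.59 + £0.26 + £0.85 + £29.39 + £93.74 + £0.58 + £0.47 + £55.26 + £1.54 + £0.38 = £186.92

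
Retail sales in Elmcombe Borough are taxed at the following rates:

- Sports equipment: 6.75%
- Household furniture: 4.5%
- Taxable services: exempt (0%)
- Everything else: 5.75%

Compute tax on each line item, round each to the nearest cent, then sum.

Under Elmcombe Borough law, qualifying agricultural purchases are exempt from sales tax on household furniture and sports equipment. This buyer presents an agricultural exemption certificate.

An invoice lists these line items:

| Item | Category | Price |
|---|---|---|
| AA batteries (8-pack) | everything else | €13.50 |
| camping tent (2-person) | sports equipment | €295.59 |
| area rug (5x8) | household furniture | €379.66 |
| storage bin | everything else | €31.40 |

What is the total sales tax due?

AA batteries (8-pack) €13.50: everything else → 5.75% → €0.78
Camping tent (2-person) €295.59: sports equipment, buyer-exempt → 0% → €0.00
Area rug (5x8) €379.66: household furniture, buyer-exempt → 0% → €0.00
Storage bin €31.40: everything else → 5.75% → €1.81
Total tax = €0.78 + €1.81 = €2.59

€2.59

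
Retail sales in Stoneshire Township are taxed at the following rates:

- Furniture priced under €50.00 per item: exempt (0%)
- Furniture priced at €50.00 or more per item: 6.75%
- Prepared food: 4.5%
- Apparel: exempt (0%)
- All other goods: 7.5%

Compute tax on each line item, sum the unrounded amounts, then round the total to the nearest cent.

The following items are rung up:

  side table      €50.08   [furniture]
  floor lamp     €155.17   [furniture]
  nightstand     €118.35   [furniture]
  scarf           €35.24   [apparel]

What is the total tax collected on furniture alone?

Side table €50.08: furniture, €50.00 or more → 6.75% → €3.3804
Floor lamp €155.17: furniture, €50.00 or more → 6.75% → €10.473975
Nightstand €118.35: furniture, €50.00 or more → 6.75% → €7.988625
Tax on furniture: unrounded sum = €21.843 → €21.84

€21.84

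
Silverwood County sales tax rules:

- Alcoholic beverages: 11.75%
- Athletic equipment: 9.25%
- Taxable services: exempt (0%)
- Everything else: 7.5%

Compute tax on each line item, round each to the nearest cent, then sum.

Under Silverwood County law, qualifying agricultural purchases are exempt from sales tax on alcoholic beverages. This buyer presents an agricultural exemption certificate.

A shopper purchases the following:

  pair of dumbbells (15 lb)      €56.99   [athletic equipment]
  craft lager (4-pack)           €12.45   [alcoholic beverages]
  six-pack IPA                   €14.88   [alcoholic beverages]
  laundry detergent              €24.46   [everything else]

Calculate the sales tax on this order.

Pair of dumbbells (15 lb) €56.99: athletic equipment → 9.25% → €5.27
Craft lager (4-pack) €12.45: alcoholic beverages, buyer-exempt → 0% → €0.00
Six-pack IPA €14.88: alcoholic beverages, buyer-exempt → 0% → €0.00
Laundry detergent €24.46: everything else → 7.5% → €1.83
Total tax = €5.27 + €1.83 = €7.10

€7.10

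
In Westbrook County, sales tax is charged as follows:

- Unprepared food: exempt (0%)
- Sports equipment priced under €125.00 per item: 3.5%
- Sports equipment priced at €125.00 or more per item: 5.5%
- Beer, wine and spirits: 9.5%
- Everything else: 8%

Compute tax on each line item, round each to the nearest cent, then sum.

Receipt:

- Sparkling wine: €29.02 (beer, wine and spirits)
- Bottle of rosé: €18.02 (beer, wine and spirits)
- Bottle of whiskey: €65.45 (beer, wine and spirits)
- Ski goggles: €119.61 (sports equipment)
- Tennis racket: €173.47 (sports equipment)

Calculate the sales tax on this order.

€24.42

Sparkling wine €29.02: beer, wine and spirits → 9.5% → €2.76
Bottle of rosé €18.02: beer, wine and spirits → 9.5% → €1.71
Bottle of whiskey €65.45: beer, wine and spirits → 9.5% → €6.22
Ski goggles €119.61: sports equipment, under €125.00 → 3.5% → €4.19
Tennis racket €173.47: sports equipment, €125.00 or more → 5.5% → €9.54
Total tax = €2.76 + €1.71 + €6.22 + €4.19 + €9.54 = €24.42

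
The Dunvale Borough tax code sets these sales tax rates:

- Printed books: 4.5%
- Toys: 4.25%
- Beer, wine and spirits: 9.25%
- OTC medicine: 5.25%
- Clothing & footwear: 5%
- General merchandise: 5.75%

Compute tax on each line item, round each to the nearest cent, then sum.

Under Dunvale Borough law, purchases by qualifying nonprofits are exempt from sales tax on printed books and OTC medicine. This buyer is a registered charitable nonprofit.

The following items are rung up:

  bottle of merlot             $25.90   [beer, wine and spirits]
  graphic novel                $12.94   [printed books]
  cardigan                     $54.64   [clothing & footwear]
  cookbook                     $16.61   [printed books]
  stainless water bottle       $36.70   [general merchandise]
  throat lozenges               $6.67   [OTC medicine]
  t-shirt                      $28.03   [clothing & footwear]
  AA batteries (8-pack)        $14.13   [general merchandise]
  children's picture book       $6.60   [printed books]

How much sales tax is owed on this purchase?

$9.45

Bottle of merlot $25.90: beer, wine and spirits → 9.25% → $2.40
Graphic novel $12.94: printed books, buyer-exempt → 0% → $0.00
Cardigan $54.64: clothing & footwear → 5% → $2.73
Cookbook $16.61: printed books, buyer-exempt → 0% → $0.00
Stainless water bottle $36.70: general merchandise → 5.75% → $2.11
Throat lozenges $6.67: OTC medicine, buyer-exempt → 0% → $0.00
T-shirt $28.03: clothing & footwear → 5% → $1.40
AA batteries (8-pack) $14.13: general merchandise → 5.75% → $0.81
Children's picture book $6.60: printed books, buyer-exempt → 0% → $0.00
Total tax = $2.40 + $2.73 + $2.11 + $1.40 + $0.81 = $9.45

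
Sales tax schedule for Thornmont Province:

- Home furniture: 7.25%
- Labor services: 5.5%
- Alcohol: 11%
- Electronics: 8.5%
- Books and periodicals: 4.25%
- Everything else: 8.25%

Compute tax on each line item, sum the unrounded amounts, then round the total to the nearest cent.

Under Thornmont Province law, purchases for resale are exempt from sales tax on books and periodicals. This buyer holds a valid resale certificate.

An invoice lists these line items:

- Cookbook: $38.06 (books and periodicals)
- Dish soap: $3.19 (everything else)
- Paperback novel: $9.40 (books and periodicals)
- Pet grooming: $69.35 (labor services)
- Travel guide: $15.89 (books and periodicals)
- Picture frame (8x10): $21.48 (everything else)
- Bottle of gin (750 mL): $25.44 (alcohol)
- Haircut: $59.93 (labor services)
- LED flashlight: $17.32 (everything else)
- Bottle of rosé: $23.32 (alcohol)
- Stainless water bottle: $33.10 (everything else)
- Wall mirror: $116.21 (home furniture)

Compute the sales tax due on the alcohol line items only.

$5.36

Bottle of gin (750 mL) $25.44: alcohol → 11% → $2.7984
Bottle of rosé $23.32: alcohol → 11% → $2.5652
Tax on alcohol: unrounded sum = $5.3636 → $5.36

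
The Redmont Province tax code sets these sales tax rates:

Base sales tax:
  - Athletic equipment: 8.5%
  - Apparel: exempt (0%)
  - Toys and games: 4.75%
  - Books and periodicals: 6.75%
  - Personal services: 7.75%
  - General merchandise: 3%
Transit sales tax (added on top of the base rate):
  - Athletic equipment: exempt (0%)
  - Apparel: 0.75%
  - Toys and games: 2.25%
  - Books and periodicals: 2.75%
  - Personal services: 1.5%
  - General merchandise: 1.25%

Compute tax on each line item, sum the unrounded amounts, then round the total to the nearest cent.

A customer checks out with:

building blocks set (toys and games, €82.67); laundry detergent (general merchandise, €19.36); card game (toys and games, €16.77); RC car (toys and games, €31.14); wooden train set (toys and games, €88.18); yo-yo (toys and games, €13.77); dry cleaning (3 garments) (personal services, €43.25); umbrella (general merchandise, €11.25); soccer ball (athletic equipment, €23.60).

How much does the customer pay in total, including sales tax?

Building blocks set €82.67: toys and games → 4.75% + 2.25% transit = 7% → €5.7869
Laundry detergent €19.36: general merchandise → 3% + 1.25% transit = 4.25% → €0.8228
Card game €16.77: toys and games → 4.75% + 2.25% transit = 7% → €1.1739
RC car €31.14: toys and games → 4.75% + 2.25% transit = 7% → €2.1798
Wooden train set €88.18: toys and games → 4.75% + 2.25% transit = 7% → €6.1726
Yo-yo €13.77: toys and games → 4.75% + 2.25% transit = 7% → €0.9639
Dry cleaning (3 garments) €43.25: personal services → 7.75% + 1.5% transit = 9.25% → €4.000625
Umbrella €11.25: general merchandise → 3% + 1.25% transit = 4.25% → €0.478125
Soccer ball €23.60: athletic equipment → 8.5% + 0% transit = 8.5% → €2.006
Subtotal = €329.99; unrounded tax = €23.58465 → €23.58; total due = €353.57

€353.57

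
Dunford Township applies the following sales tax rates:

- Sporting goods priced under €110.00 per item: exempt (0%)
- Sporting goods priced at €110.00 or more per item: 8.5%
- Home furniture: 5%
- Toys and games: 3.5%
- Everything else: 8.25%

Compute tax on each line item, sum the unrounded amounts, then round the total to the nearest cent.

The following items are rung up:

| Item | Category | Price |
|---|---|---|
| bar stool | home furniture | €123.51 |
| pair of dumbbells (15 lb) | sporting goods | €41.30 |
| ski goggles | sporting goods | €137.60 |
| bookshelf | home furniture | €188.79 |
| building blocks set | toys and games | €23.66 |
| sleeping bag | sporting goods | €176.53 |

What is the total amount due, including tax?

€734.53

Bar stool €123.51: home furniture → 5% → €6.1755
Pair of dumbbells (15 lb) €41.30: sporting goods, under €110.00 → 0% → €0.00
Ski goggles €137.60: sporting goods, €110.00 or more → 8.5% → €11.696
Bookshelf €188.79: home furniture → 5% → €9.4395
Building blocks set €23.66: toys and games → 3.5% → €0.8281
Sleeping bag €176.53: sporting goods, €110.00 or more → 8.5% → €15.00505
Subtotal = €691.39; unrounded tax = €43.14415 → €43.14; total due = €734.53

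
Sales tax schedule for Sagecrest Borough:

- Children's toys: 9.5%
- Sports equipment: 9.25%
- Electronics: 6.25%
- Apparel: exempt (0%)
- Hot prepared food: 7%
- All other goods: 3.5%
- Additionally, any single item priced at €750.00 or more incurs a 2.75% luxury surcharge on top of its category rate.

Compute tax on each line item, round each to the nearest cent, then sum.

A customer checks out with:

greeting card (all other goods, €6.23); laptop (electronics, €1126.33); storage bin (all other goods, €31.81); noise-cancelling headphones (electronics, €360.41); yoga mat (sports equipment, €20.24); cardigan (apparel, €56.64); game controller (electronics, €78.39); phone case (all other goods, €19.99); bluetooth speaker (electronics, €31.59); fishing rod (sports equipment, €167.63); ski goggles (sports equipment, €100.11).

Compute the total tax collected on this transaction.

€159.44

Greeting card €6.23: all other goods → 3.5% → €0.22
Laptop €1126.33: electronics → 6.25% + 2.75% surcharge = 9% → €101.37
Storage bin €31.81: all other goods → 3.5% → €1.11
Noise-cancelling headphones €360.41: electronics → 6.25% → €22.53
Yoga mat €20.24: sports equipment → 9.25% → €1.87
Cardigan €56.64: apparel → 0% → €0.00
Game controller €78.39: electronics → 6.25% → €4.90
Phone case €19.99: all other goods → 3.5% → €0.70
Bluetooth speaker €31.59: electronics → 6.25% → €1.97
Fishing rod €167.63: sports equipment → 9.25% → €15.51
Ski goggles €100.11: sports equipment → 9.25% → €9.26
Total tax = €0.22 + €101.37 + €1.11 + €22.53 + €1.87 + €4.90 + €0.70 + €1.97 + €15.51 + €9.26 = €159.44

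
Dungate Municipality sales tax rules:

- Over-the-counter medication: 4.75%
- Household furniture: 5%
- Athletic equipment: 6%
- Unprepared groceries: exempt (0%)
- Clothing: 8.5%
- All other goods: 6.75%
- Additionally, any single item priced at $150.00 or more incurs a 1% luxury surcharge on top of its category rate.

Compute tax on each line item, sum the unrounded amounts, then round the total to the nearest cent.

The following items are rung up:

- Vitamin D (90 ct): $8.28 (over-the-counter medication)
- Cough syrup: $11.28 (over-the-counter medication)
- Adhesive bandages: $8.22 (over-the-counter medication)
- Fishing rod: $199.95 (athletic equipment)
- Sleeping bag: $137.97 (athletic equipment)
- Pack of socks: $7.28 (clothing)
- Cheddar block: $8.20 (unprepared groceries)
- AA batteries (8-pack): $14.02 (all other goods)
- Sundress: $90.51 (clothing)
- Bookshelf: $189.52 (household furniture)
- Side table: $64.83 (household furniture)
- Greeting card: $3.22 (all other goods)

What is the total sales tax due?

Vitamin D (90 ct) $8.28: over-the-counter medication → 4.75% → $0.3933
Cough syrup $11.28: over-the-counter medication → 4.75% → $0.5358
Adhesive bandages $8.22: over-the-counter medication → 4.75% → $0.39045
Fishing rod $199.95: athletic equipment → 6% + 1% surcharge = 7% → $13.9965
Sleeping bag $137.97: athletic equipment → 6% → $8.2782
Pack of socks $7.28: clothing → 8.5% → $0.6188
Cheddar block $8.20: unprepared groceries → 0% → $0.00
AA batteries (8-pack) $14.02: all other goods → 6.75% → $0.94635
Sundress $90.51: clothing → 8.5% → $7.69335
Bookshelf $189.52: household furniture → 5% + 1% surcharge = 6% → $11.3712
Side table $64.83: household furniture → 5% → $3.2415
Greeting card $3.22: all other goods → 6.75% → $0.21735
Unrounded tax sum = $47.6828 → $47.68

$47.68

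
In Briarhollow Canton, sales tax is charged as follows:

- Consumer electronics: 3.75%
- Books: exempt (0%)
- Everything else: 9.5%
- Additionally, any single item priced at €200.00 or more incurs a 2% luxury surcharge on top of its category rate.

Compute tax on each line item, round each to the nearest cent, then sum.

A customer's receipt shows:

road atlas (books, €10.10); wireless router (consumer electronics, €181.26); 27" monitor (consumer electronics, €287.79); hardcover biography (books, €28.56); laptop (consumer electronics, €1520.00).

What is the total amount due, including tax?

€2138.46

Road atlas €10.10: books → 0% → €0.00
Wireless router €181.26: consumer electronics → 3.75% → €6.80
27" monitor €287.79: consumer electronics → 3.75% + 2% surcharge = 5.75% → €16.55
Hardcover biography €28.56: books → 0% → €0.00
Laptop €1520.00: consumer electronics → 3.75% + 2% surcharge = 5.75% → €87.40
Subtotal = €2027.71; tax = €110.75; total due = €2138.46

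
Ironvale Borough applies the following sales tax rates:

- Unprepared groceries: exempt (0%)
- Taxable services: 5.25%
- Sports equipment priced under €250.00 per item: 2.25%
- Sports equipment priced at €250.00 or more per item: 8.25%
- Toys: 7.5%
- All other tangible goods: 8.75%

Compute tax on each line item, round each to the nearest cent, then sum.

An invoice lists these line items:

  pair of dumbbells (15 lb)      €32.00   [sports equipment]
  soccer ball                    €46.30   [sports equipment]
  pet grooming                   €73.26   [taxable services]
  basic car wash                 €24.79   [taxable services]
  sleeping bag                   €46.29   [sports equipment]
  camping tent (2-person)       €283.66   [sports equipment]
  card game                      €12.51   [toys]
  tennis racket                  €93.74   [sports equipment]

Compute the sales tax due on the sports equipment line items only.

Pair of dumbbells (15 lb) €32.00: sports equipment, under €250.00 → 2.25% → €0.72
Soccer ball €46.30: sports equipment, under €250.00 → 2.25% → €1.04
Sleeping bag €46.29: sports equipment, under €250.00 → 2.25% → €1.04
Camping tent (2-person) €283.66: sports equipment, €250.00 or more → 8.25% → €23.40
Tennis racket €93.74: sports equipment, under €250.00 → 2.25% → €2.11
Tax on sports equipment = €0.72 + €1.04 + €1.04 + €23.40 + €2.11 = €28.31

€28.31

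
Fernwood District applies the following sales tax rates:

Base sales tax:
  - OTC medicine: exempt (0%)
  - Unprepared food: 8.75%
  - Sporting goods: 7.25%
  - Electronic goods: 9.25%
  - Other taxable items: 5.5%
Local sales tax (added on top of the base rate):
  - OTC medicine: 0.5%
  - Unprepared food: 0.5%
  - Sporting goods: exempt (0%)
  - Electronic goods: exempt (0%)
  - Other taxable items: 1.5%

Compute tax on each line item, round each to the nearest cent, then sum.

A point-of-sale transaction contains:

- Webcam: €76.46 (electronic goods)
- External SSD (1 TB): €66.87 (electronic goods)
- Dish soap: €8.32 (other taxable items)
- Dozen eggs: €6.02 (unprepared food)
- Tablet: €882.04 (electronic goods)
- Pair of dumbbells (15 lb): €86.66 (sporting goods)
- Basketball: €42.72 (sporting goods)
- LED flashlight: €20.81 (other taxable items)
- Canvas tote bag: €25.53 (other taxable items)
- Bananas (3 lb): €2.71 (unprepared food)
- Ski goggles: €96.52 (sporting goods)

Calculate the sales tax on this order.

Webcam €76.46: electronic goods → 9.25% + 0% local = 9.25% → €7.07
External SSD (1 TB) €66.87: electronic goods → 9.25% + 0% local = 9.25% → €6.19
Dish soap €8.32: other taxable items → 5.5% + 1.5% local = 7% → €0.58
Dozen eggs €6.02: unprepared food → 8.75% + 0.5% local = 9.25% → €0.56
Tablet €882.04: electronic goods → 9.25% + 0% local = 9.25% → €81.59
Pair of dumbbells (15 lb) €86.66: sporting goods → 7.25% + 0% local = 7.25% → €6.28
Basketball €42.72: sporting goods → 7.25% + 0% local = 7.25% → €3.10
LED flashlight €20.81: other taxable items → 5.5% + 1.5% local = 7% → €1.46
Canvas tote bag €25.53: other taxable items → 5.5% + 1.5% local = 7% → €1.79
Bananas (3 lb) €2.71: unprepared food → 8.75% + 0.5% local = 9.25% → €0.25
Ski goggles €96.52: sporting goods → 7.25% + 0% local = 7.25% → €7.00
Total tax = €7.07 + €6.19 + €0.58 + €0.56 + €81.59 + €6.28 + €3.10 + €1.46 + €1.79 + €0.25 + €7.00 = €115.87

€115.87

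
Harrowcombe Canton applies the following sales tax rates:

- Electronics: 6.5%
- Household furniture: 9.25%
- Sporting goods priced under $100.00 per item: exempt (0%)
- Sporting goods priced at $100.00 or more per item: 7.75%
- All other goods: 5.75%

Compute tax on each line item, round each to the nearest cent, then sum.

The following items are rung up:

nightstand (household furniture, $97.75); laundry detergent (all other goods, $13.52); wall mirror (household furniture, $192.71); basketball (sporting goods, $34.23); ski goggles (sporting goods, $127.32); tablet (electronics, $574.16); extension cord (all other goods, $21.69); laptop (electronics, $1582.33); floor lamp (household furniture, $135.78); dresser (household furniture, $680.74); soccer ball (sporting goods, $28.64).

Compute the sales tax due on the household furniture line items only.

Nightstand $97.75: household furniture → 9.25% → $9.04
Wall mirror $192.71: household furniture → 9.25% → $17.83
Floor lamp $135.78: household furniture → 9.25% → $12.56
Dresser $680.74: household furniture → 9.25% → $62.97
Tax on household furniture = $9.04 + $17.83 + $12.56 + $62.97 = $102.40

$102.40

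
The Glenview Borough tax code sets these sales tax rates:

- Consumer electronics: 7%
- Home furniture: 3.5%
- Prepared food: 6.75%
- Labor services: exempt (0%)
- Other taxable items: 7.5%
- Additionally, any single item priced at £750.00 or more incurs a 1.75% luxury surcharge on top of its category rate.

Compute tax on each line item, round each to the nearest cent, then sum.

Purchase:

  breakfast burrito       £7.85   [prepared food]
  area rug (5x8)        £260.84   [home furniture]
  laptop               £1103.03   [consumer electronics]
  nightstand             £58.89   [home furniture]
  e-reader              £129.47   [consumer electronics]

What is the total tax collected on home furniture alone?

£11.19

Area rug (5x8) £260.84: home furniture → 3.5% → £9.13
Nightstand £58.89: home furniture → 3.5% → £2.06
Tax on home furniture = £9.13 + £2.06 = £11.19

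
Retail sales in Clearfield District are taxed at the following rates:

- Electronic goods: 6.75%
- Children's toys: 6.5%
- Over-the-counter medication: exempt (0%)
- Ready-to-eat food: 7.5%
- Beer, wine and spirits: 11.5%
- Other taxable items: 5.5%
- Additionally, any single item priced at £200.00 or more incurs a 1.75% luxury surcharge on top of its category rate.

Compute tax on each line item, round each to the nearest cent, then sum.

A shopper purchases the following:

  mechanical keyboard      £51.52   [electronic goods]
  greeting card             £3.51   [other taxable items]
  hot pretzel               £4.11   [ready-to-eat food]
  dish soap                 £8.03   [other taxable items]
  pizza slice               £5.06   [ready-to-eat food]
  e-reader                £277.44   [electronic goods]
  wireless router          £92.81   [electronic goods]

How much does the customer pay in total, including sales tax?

Mechanical keyboard £51.52: electronic goods → 6.75% → £3.48
Greeting card £3.51: other taxable items → 5.5% → £0.19
Hot pretzel £4.11: ready-to-eat food → 7.5% → £0.31
Dish soap £8.03: other taxable items → 5.5% → £0.44
Pizza slice £5.06: ready-to-eat food → 7.5% → £0.38
E-reader £277.44: electronic goods → 6.75% + 1.75% surcharge = 8.5% → £23.58
Wireless router £92.81: electronic goods → 6.75% → £6.26
Subtotal = £442.48; tax = £34.64; total due = £477.12

£477.12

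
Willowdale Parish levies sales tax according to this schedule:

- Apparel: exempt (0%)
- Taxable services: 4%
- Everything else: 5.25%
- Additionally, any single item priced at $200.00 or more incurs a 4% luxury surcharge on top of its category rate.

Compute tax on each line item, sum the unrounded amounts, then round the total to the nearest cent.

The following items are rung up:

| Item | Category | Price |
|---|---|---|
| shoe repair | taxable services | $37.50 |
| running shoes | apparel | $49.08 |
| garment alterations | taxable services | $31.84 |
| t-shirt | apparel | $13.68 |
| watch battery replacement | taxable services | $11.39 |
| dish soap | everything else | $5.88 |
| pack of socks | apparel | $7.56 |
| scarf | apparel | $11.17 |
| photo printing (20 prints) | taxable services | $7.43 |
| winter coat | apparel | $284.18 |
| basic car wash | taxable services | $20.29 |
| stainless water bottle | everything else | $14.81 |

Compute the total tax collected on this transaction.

$16.79

Shoe repair $37.50: taxable services → 4% → $1.50
Running shoes $49.08: apparel → 0% → $0.00
Garment alterations $31.84: taxable services → 4% → $1.2736
T-shirt $13.68: apparel → 0% → $0.00
Watch battery replacement $11.39: taxable services → 4% → $0.4556
Dish soap $5.88: everything else → 5.25% → $0.3087
Pack of socks $7.56: apparel → 0% → $0.00
Scarf $11.17: apparel → 0% → $0.00
Photo printing (20 prints) $7.43: taxable services → 4% → $0.2972
Winter coat $284.18: apparel → 0% + 4% surcharge = 4% → $11.3672
Basic car wash $20.29: taxable services → 4% → $0.8116
Stainless water bottle $14.81: everything else → 5.25% → $0.777525
Unrounded tax sum = $16.791425 → $16.79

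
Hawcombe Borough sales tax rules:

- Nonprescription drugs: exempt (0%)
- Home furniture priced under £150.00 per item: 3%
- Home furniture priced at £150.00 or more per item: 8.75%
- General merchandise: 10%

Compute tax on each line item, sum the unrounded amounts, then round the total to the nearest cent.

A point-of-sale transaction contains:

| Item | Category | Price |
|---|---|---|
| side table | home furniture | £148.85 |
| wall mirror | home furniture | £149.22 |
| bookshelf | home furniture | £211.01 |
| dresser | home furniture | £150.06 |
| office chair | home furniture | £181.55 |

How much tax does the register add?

Side table £148.85: home furniture, under £150.00 → 3% → £4.4655
Wall mirror £149.22: home furniture, under £150.00 → 3% → £4.4766
Bookshelf £211.01: home furniture, £150.00 or more → 8.75% → £18.463375
Dresser £150.06: home furniture, £150.00 or more → 8.75% → £13.13025
Office chair £181.55: home furniture, £150.00 or more → 8.75% → £15.885625
Unrounded tax sum = £56.42135 → £56.42

£56.42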